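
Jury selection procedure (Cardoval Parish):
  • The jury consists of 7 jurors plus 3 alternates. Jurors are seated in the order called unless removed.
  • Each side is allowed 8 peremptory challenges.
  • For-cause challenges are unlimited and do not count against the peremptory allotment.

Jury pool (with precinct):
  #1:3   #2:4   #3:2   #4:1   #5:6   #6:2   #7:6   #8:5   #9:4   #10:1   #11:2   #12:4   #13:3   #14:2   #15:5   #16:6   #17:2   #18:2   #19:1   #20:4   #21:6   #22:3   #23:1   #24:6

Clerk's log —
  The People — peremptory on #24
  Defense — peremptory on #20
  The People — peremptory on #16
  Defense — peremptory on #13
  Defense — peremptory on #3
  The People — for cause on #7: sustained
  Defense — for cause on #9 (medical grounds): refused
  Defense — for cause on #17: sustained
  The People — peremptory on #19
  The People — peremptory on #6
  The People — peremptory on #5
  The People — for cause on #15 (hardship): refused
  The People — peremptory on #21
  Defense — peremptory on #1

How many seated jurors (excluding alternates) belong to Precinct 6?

Removed: #1, #3, #5, #6, #7, #13, #16, #17, #19, #20, #21, #24.
Seated jurors 1–7: #2, #4, #8, #9, #10, #11, #12 (alternates #14, #15, #18 not counted).
None of those are in Precinct 6 → 0.

0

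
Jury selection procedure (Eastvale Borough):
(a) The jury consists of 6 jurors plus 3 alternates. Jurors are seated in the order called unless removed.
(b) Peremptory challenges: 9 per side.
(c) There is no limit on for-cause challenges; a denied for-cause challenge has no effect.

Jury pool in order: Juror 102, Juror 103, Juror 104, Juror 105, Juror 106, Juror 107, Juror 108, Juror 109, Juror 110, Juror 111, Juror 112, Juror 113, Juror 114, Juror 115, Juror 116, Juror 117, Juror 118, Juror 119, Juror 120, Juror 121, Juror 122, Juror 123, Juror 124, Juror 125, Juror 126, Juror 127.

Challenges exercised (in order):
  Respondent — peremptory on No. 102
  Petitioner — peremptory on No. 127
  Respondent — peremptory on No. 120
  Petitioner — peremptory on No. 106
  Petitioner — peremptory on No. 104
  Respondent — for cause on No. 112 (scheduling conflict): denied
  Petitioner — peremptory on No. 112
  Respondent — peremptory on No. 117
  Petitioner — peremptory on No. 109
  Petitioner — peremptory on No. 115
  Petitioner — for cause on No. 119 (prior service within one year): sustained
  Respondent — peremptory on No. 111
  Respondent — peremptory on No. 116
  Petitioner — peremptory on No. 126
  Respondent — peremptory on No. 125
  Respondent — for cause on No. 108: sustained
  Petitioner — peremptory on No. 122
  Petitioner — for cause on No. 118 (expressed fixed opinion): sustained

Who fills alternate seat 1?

121

Removed: #102, #104, #106, #108, #109, #111, #112, #115, #116, #117, #118, #119, #120, #122, #125, #126, #127.
Seating in order: seats 1–6 → #103, #105, #107, #110, #113, #114; alternates → #121, #123, #124.
So alternate 1 is #121.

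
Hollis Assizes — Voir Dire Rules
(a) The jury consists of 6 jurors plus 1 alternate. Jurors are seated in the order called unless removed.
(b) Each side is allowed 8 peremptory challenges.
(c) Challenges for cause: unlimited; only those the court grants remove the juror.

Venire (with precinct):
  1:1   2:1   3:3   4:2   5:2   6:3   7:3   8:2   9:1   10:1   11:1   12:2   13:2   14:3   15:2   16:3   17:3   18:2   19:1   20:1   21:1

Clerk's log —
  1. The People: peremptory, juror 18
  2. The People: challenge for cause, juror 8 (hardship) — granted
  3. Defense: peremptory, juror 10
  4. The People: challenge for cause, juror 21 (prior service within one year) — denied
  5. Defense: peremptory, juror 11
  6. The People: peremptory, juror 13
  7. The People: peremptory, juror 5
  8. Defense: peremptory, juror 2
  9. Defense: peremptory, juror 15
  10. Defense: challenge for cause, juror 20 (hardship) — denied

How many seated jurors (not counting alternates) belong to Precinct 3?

Removed: #2, #5, #8, #10, #11, #13, #15, #18.
Seated jurors 1–6: #1, #3, #4, #6, #7, #9 (alternates #12 not counted).
Of those, in Precinct 3: #3, #6, #7 → 3.

3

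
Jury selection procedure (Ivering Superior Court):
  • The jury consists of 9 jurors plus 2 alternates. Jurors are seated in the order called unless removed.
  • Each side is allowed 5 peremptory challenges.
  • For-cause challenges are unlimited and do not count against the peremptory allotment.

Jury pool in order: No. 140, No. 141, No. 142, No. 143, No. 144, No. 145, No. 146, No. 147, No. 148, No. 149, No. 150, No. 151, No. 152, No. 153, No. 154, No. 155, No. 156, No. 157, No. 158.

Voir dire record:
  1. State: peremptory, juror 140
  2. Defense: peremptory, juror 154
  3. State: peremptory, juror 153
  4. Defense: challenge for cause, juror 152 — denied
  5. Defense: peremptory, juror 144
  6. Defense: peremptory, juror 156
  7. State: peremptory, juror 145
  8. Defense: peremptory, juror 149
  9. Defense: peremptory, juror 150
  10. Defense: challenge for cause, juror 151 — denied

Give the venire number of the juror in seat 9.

Removed: #140, #144, #145, #149, #150, #153, #154, #156. (#151, #152 stay — for-cause denied.)
Seating in order: seats 1–9 → #141, #142, #143, #146, #147, #148, #151, #152, #155; alternates → #157, #158.
So seat 9 is #155.

155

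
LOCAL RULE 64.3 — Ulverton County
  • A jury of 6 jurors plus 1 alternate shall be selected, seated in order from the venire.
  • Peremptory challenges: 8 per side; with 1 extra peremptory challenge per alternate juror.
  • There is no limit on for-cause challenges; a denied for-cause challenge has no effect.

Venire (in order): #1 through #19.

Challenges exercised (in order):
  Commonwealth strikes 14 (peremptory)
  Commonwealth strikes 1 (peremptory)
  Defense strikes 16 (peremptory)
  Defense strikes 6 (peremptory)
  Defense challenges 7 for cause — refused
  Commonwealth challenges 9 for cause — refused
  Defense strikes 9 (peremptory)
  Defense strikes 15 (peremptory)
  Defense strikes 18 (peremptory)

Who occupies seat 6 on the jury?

8

Removed: #1, #6, #9, #14, #15, #16, #18. (#7 stays — for-cause denied.)
Filling seats in venire order through position 6: #2, #3, #4, #5, #7, #8.
So seat 6 is #8.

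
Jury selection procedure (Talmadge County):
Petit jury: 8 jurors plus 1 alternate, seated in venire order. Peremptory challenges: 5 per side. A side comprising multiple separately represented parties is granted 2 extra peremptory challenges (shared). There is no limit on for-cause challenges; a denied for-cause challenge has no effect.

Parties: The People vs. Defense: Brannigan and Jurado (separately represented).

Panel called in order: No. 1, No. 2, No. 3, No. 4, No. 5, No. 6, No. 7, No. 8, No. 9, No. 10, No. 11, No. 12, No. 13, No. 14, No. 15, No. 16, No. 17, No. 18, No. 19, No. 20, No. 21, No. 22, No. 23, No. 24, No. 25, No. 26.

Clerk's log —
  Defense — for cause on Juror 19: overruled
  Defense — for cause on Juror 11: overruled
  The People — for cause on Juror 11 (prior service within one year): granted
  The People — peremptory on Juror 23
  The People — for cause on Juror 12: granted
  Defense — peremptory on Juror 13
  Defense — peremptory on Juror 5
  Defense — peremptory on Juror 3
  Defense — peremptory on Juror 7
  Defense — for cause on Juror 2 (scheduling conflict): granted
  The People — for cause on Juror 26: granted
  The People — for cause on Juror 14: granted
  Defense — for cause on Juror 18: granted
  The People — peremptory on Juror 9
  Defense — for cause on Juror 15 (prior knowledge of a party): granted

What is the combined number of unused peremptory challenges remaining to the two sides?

6

The People allotment: 5. Defense allotment: 5 base + 2 multi-party = 7.
The People peremptories used: #23, #9 — 2 (for-cause on #11, #12, #26, #14 don't count).
Defense peremptories used: #13, #5, #3, #7 — 4 (for-cause on #19, #11, #2, #18, #15 don't count).
Remaining: (5 − 2) + (7 − 4) = 6.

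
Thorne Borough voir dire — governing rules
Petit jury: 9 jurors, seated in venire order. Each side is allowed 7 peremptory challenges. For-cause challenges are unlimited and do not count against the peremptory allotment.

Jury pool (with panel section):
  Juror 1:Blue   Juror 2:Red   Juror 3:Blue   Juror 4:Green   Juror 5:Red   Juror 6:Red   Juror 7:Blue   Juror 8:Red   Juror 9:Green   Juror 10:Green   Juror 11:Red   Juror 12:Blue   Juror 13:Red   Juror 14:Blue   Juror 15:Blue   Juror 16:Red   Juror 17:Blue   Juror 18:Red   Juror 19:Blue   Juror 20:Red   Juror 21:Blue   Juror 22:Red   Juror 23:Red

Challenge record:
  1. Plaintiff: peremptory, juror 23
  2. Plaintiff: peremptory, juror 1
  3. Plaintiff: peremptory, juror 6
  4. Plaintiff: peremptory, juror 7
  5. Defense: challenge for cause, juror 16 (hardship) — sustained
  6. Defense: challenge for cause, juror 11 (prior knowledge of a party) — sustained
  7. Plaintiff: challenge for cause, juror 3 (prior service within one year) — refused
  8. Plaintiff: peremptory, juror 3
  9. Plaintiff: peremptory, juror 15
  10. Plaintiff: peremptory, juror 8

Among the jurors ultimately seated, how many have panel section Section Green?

3

Removed: #1, #3, #6, #7, #8, #11, #15, #16, #23.
Seated jurors 1–9: #2, #4, #5, #9, #10, #12, #13, #14, #17.
Of those, in Section Green: #4, #9, #10 → 3.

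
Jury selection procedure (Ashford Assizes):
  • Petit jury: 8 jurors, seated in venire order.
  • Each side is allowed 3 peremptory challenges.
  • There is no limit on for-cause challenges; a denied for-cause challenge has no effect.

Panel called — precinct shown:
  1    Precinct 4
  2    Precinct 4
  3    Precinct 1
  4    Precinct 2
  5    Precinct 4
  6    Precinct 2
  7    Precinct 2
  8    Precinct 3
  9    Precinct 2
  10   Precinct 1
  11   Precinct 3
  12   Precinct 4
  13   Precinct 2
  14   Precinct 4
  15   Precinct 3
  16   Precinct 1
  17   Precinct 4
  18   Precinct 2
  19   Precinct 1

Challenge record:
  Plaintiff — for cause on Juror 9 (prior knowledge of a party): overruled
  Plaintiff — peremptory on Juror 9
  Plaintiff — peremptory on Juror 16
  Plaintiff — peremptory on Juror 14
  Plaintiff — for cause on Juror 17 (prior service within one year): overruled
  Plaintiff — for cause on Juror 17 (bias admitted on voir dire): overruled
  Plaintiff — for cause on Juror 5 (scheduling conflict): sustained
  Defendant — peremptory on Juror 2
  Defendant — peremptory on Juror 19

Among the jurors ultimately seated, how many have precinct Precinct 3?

2

Removed: #2, #5, #9, #14, #16, #19.
Seated jurors 1–8: #1, #3, #4, #6, #7, #8, #10, #11.
Of those, in Precinct 3: #8, #11 → 2.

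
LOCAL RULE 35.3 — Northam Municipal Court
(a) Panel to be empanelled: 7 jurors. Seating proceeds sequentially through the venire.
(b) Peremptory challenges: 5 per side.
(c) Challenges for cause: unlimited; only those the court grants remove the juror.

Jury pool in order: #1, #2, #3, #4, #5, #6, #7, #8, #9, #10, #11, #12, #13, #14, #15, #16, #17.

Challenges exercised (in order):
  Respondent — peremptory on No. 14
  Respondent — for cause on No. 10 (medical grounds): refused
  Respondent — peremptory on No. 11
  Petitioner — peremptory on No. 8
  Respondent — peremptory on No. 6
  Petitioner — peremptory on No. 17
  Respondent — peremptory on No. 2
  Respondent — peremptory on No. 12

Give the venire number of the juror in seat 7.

Removed: #2, #6, #8, #11, #12, #14, #17. (#10 stays — for-cause denied.)
Seating in order: seats 1–7 → #1, #3, #4, #5, #7, #9, #10.
So seat 7 is #10.

10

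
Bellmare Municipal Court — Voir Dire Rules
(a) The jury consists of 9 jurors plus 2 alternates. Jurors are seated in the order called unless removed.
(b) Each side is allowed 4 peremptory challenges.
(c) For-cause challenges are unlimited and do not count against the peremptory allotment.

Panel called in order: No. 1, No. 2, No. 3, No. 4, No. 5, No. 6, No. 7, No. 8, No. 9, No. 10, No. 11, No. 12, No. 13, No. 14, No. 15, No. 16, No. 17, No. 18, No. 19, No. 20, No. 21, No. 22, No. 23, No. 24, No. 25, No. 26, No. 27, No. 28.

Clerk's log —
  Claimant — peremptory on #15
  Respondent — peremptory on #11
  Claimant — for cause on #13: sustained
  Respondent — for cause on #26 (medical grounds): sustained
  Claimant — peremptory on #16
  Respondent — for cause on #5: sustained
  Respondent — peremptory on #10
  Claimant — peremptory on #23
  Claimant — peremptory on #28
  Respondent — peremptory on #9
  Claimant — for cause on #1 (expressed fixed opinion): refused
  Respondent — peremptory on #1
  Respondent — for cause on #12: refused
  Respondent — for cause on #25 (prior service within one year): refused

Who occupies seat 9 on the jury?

17

Removed: #1, #5, #9, #10, #11, #13, #15, #16, #23, #26, #28. (#12, #25 stay — for-cause denied.)
Filling seats in venire order through position 9: #2, #3, #4, #6, #7, #8, #12, #14, #17.
So seat 9 is #17.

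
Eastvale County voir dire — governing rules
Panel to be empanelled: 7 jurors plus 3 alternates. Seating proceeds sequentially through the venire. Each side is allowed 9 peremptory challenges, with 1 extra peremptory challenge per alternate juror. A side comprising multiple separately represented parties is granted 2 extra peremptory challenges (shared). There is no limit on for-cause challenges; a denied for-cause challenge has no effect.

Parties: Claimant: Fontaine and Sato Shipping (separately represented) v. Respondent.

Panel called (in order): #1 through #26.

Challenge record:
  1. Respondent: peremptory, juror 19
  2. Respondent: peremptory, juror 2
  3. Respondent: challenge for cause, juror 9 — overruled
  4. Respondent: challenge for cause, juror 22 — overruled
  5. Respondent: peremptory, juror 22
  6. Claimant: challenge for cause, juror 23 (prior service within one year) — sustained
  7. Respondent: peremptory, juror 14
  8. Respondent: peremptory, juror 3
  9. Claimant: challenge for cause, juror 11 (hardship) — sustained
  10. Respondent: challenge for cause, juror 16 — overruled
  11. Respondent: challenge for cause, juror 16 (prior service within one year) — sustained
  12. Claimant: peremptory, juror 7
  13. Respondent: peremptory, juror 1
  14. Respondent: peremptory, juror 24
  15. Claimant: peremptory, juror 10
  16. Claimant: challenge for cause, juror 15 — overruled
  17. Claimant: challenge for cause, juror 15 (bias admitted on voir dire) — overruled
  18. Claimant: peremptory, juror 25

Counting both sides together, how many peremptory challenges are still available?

Claimant allotment: 9 base + 1 × 3 alternates + 2 multi-party = 14. Respondent allotment: 9 base + 1 × 3 alternates = 12.
Claimant peremptories used: #7, #10, #25 — 3 (for-cause on #23, #11, #15, #15 don't count).
Respondent peremptories used: #19, #2, #22, #14, #3, #1, #24 — 7 (for-cause on #9, #22, #16, #16 don't count).
Remaining: (14 − 3) + (12 − 7) = 16.

16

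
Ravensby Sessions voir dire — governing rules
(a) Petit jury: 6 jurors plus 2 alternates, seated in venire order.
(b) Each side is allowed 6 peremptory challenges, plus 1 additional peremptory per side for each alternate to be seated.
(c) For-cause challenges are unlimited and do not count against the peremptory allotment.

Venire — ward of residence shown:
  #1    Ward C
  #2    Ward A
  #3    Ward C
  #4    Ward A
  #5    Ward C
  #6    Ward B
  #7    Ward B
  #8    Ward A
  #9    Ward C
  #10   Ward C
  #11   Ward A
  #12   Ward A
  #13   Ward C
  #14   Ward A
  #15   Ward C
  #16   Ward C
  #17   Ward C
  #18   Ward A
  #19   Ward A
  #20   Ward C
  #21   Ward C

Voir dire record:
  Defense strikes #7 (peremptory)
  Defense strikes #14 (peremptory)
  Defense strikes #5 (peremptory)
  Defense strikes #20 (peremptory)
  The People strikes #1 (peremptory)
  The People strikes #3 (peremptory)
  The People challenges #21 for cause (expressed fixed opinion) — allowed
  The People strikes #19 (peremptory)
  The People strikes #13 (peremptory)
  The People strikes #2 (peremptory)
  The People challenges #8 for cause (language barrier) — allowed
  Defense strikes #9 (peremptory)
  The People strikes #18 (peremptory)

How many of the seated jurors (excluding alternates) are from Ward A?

3

Removed: #1, #2, #3, #5, #7, #8, #9, #13, #14, #18, #19, #20, #21.
Seated jurors 1–6: #4, #6, #10, #11, #12, #15 (alternates #16, #17 not counted).
Of those, in Ward A: #4, #11, #12 → 3.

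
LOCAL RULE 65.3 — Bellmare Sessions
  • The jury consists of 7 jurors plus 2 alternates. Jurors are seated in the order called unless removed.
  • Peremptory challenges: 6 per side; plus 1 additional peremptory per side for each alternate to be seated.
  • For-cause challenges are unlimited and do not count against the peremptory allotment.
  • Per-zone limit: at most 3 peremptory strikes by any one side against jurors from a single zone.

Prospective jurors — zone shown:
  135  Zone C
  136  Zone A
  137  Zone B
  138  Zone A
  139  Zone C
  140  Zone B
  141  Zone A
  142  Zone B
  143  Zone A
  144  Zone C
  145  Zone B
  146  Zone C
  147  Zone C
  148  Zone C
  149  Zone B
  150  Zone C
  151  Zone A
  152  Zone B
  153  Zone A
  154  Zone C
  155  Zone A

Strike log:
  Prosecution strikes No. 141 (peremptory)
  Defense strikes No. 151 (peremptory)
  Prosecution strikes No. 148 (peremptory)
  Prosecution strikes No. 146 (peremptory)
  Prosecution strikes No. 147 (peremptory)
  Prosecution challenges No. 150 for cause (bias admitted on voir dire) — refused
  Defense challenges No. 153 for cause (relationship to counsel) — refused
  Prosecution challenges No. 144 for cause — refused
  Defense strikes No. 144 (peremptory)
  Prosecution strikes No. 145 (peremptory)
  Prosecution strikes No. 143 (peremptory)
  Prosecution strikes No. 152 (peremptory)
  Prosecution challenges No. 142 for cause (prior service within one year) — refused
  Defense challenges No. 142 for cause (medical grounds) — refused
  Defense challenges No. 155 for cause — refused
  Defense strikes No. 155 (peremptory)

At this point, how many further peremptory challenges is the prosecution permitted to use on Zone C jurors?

Prosecution peremptories so far: #141, #148, #146, #147, #145, #143, #152 — 7 of 8 used, 1 left overall.
Against Zone C: #148, #146, #147 — 3 used; per-zone cap 3 leaves 0.
Binding limit: min(1, 0) = 0.

0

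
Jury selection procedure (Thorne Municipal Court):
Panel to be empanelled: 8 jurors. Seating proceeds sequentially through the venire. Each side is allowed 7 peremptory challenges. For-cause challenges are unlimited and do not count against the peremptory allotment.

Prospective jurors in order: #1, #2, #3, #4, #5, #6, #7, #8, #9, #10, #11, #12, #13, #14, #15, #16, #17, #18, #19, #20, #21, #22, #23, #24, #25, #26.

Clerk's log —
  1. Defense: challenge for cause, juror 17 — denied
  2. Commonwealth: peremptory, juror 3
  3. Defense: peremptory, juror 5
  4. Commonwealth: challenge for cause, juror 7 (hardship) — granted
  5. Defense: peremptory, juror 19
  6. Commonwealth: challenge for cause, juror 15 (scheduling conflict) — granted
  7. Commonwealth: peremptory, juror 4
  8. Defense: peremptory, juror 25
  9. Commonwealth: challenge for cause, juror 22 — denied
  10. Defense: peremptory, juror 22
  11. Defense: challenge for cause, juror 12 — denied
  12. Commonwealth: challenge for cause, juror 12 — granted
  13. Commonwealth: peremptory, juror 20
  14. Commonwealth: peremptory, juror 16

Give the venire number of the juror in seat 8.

13

Removed: #3, #4, #5, #7, #12, #15, #16, #19, #20, #22, #25. (#17 stays — for-cause denied.)
Seating in order: seats 1–8 → #1, #2, #6, #8, #9, #10, #11, #13.
So seat 8 is #13.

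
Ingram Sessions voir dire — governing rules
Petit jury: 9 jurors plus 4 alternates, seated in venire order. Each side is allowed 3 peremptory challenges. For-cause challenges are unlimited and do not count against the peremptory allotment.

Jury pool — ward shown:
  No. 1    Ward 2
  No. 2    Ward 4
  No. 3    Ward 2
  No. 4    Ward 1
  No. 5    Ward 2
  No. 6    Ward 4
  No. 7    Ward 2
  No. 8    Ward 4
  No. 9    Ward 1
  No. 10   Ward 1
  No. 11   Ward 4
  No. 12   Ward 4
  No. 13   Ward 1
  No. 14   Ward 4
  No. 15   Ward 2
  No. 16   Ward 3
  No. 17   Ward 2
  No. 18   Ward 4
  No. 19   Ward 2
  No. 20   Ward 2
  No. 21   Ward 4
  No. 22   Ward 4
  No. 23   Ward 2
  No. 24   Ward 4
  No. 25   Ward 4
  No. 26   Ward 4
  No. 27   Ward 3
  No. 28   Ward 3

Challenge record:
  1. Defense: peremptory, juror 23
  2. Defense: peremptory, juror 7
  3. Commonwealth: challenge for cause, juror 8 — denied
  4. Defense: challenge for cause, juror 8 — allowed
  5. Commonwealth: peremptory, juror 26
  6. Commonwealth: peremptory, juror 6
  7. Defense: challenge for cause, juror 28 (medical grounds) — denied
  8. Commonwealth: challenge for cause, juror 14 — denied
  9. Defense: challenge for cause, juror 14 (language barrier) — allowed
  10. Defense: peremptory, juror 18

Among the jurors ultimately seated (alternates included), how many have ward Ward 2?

5

Removed: #6, #7, #8, #14, #18, #23, #26.
Seated (13 incl. alternates): #1, #2, #3, #4, #5, #9, #10, #11, #12, #13, #15, #16, #17.
Of those, in Ward 2: #1, #3, #5, #15, #17 → 5.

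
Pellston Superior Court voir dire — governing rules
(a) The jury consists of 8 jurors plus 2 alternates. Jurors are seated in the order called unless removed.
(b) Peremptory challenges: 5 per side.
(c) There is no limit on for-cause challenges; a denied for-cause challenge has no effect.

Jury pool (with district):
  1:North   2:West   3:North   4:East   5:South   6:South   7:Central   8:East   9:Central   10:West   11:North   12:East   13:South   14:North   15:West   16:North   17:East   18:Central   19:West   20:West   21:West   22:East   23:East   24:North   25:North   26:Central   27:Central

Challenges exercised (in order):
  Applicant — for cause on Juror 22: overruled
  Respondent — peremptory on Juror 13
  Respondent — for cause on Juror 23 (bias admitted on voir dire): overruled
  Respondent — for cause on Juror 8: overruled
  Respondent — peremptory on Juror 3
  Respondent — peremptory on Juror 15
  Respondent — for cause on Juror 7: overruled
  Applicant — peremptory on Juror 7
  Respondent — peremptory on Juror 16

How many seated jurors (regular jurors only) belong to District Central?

1

Removed: #3, #7, #13, #15, #16.
Seated jurors 1–8: #1, #2, #4, #5, #6, #8, #9, #10 (alternates #11, #12 not counted).
Of those, in District Central: #9 → 1.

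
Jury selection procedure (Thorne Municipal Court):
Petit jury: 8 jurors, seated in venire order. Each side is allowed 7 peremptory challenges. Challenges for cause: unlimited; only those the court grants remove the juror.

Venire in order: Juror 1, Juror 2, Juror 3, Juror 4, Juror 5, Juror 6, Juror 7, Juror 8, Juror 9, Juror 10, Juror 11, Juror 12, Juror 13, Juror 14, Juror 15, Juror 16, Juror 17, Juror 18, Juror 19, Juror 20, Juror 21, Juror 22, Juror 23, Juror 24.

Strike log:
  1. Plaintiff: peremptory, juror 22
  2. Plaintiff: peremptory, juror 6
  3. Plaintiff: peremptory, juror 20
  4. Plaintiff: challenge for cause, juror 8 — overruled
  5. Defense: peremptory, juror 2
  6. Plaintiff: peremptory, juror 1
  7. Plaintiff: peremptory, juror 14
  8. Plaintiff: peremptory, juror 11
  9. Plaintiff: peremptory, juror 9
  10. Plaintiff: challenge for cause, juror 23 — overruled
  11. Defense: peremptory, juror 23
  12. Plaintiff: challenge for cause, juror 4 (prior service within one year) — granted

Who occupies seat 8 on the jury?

Removed: #1, #2, #4, #6, #9, #11, #14, #20, #22, #23. (#8 stays — for-cause denied.)
Filling seats in venire order through position 8: #3, #5, #7, #8, #10, #12, #13, #15.
So seat 8 is #15.

15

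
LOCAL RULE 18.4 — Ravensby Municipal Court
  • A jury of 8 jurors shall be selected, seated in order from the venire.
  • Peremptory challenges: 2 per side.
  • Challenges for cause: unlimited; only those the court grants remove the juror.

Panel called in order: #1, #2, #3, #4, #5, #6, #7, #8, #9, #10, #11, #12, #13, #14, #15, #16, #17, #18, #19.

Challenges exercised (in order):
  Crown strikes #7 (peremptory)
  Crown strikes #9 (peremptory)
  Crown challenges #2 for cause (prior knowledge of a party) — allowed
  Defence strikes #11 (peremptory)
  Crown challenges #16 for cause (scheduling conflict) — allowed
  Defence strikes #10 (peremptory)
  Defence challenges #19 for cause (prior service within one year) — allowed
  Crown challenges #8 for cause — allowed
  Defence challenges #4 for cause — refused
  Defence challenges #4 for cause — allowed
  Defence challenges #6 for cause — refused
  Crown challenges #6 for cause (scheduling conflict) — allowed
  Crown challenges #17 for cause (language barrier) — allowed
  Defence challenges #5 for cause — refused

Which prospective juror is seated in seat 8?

18

Removed: #2, #4, #6, #7, #8, #9, #10, #11, #16, #17, #19. (#5 stays — for-cause denied.)
Seating in order: seats 1–8 → #1, #3, #5, #12, #13, #14, #15, #18.
So seat 8 is #18.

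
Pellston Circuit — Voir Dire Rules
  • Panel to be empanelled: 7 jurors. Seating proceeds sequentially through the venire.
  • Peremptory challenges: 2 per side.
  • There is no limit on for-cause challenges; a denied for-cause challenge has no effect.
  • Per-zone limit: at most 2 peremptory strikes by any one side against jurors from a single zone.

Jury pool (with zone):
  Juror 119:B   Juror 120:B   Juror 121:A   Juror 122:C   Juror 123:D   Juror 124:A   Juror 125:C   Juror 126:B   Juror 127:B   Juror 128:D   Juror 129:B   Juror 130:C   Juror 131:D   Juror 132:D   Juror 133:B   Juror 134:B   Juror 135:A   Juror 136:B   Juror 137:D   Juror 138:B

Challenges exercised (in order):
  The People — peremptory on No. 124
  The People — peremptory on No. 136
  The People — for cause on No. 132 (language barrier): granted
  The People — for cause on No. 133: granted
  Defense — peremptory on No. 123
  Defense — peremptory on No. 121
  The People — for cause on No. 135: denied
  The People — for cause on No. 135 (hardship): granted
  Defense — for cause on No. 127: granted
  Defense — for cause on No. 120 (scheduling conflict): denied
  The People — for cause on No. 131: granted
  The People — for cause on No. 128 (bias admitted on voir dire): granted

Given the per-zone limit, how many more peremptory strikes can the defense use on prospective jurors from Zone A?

0

Defense peremptories so far: #123, #121 — 2 of 2 used, 0 left overall.
Against Zone A: #121 — 1 used; per-zone cap 2 leaves 1.
Binding limit: min(0, 1) = 0.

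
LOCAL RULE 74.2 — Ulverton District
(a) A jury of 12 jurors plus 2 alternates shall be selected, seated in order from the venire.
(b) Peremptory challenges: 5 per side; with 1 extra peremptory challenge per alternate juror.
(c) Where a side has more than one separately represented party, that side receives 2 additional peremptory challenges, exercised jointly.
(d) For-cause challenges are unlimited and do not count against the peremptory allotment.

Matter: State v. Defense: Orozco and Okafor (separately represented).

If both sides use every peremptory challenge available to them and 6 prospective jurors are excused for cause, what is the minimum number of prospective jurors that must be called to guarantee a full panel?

Seats to fill: 12 + 2 alternates = 14.
Peremptories — State: 5 + 1×2 = 7; Defense: 5 + 1×2 + 2 = 9; total 16.
For-cause removals: 6.
Minimum venire: 14 + 16 + 6 = 36.

36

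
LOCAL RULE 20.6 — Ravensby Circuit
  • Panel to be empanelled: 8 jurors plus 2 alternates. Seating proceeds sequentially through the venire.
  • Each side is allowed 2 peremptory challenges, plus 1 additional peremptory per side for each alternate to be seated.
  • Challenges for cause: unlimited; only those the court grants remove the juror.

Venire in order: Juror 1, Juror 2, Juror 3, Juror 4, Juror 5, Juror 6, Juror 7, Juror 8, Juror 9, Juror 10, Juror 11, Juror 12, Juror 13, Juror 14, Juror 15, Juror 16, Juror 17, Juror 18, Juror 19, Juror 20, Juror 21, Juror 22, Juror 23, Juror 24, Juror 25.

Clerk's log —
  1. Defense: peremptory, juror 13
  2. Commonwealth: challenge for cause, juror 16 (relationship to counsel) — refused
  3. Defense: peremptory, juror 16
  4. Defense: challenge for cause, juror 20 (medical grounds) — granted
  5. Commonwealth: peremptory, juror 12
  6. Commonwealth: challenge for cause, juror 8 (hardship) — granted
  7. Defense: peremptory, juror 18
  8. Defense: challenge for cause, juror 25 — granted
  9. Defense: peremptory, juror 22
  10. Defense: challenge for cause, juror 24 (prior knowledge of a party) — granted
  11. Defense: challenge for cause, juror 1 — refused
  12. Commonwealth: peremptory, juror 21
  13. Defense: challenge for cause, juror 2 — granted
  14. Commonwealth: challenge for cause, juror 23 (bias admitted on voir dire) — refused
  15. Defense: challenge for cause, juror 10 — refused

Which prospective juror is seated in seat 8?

Removed: #2, #8, #12, #13, #16, #18, #20, #21, #22, #24, #25. (#1, #10, #23 stay — for-cause denied.)
Seating in order: seats 1–8 → #1, #3, #4, #5, #6, #7, #9, #10; alternates → #11, #14.
So seat 8 is #10.

10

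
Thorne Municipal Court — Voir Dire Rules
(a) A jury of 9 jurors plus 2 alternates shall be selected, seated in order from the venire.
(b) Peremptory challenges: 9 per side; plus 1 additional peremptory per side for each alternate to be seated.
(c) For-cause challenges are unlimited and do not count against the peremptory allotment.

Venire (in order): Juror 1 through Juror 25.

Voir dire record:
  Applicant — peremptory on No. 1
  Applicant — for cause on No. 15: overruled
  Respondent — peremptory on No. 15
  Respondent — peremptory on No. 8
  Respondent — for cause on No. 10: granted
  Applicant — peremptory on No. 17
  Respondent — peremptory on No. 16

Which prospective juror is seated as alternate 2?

14

Removed: #1, #8, #10, #15, #16, #17.
Seating in order: seats 1–9 → #2, #3, #4, #5, #6, #7, #9, #11, #12; alternates → #13, #14.
So alternate 2 is #14.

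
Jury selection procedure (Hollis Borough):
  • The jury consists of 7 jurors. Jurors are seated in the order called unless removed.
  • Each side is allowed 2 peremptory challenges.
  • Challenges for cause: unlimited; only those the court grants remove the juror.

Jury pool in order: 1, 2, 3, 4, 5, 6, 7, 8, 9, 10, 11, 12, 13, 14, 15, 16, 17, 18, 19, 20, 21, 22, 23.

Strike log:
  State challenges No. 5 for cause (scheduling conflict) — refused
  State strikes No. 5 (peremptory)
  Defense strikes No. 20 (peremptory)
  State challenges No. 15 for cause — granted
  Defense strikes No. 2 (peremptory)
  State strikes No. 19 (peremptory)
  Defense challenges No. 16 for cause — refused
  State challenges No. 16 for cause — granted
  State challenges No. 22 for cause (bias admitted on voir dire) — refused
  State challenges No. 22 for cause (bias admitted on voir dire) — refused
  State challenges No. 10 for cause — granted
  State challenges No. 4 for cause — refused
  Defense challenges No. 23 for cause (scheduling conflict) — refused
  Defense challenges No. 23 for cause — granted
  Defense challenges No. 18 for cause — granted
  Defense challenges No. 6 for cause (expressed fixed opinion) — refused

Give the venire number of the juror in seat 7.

Removed: #2, #5, #10, #15, #16, #18, #19, #20, #23. (#4, #6, #22 stay — for-cause denied.)
Seating in order: seats 1–7 → #1, #3, #4, #6, #7, #8, #9.
So seat 7 is #9.

9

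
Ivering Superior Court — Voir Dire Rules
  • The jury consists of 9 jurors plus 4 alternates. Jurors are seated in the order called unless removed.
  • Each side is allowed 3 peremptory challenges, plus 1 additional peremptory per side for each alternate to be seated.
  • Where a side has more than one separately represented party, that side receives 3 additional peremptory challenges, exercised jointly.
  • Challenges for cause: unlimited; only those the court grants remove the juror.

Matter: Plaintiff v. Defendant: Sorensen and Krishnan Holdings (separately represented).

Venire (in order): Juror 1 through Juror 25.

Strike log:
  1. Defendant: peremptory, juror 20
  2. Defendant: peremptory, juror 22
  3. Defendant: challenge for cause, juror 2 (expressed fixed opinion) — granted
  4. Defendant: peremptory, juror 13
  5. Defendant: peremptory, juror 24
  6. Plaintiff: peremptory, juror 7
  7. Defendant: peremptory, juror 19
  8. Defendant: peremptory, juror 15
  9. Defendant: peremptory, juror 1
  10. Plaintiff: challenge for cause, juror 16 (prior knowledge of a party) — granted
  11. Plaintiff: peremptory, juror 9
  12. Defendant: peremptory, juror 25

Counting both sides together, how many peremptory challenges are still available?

7

Plaintiff allotment: 3 base + 1 × 4 alternates = 7. Defendant allotment: 3 base + 1 × 4 alternates + 3 multi-party = 10.
Plaintiff peremptories used: #7, #9 — 2 (the for-cause on #16 doesn't count).
Defendant peremptories used: #20, #22, #13, #24, #19, #15, #1, #25 — 8 (the for-cause on #2 doesn't count).
Remaining: (7 − 2) + (10 − 8) = 7.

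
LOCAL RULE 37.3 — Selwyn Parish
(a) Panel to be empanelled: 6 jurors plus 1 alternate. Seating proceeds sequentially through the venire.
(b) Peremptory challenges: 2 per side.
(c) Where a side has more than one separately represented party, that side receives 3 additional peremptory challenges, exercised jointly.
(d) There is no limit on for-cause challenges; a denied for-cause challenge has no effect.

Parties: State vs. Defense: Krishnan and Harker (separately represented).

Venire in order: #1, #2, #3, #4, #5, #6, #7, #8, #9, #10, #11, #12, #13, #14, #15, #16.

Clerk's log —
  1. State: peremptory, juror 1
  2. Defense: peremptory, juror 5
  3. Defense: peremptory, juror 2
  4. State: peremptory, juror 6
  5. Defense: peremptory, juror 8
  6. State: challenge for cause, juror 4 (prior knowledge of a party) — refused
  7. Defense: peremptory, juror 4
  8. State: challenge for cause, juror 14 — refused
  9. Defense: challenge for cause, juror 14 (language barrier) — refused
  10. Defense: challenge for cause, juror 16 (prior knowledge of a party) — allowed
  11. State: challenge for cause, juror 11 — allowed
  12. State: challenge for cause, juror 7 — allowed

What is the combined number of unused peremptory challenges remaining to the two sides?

1

State allotment: 2. Defense allotment: 2 base + 3 multi-party = 5.
State peremptories used: #1, #6 — 2 (for-cause on #4, #14, #11, #7 don't count).
Defense peremptories used: #5, #2, #8, #4 — 4 (for-cause on #14, #16 don't count).
Remaining: (2 − 2) + (5 − 4) = 1.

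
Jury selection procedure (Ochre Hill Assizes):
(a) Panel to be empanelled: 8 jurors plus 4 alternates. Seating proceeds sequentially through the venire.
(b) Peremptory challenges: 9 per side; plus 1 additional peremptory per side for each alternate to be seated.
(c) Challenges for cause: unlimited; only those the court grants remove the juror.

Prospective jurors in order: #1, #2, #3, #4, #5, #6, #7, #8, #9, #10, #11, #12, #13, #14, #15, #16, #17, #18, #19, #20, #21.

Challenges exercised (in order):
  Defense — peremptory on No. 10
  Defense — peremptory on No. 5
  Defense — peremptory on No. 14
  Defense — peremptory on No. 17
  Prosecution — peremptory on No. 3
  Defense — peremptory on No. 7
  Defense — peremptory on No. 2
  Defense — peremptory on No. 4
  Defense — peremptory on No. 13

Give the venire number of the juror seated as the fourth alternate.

Removed: #2, #3, #4, #5, #7, #10, #13, #14, #17.
Seating in order: seats 1–8 → #1, #6, #8, #9, #11, #12, #15, #16; alternates → #18, #19, #20, #21.
So alternate 4 is #21.

21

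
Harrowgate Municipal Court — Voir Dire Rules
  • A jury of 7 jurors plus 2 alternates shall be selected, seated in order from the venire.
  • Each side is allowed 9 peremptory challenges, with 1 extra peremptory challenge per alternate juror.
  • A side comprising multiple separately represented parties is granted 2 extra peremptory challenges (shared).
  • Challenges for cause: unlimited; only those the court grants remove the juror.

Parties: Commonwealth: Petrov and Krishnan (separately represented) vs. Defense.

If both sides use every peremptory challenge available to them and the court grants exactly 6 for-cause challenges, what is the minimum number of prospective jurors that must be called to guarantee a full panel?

Seats to fill: 7 + 2 alternates = 9.
Peremptories — Commonwealth: 9 + 1×2 + 2 = 13; Defense: 9 + 1×2 = 11; total 24.
For-cause removals: 6.
Minimum venire: 9 + 24 + 6 = 39.

39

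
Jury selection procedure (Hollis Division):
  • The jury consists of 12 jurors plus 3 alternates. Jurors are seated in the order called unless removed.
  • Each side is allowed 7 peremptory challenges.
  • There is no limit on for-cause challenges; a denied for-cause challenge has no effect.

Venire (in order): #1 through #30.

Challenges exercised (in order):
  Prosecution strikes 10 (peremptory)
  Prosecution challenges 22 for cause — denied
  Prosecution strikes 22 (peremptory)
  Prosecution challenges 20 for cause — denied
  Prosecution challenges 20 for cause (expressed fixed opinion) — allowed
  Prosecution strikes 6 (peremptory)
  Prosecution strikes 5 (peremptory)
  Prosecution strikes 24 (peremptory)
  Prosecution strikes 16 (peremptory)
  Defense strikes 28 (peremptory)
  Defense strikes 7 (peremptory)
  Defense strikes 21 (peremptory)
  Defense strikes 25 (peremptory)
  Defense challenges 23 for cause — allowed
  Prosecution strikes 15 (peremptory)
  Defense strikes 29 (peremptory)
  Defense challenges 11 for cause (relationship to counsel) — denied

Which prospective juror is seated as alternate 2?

26

Removed: #5, #6, #7, #10, #15, #16, #20, #21, #22, #23, #24, #25, #28, #29. (#11 stays — for-cause denied.)
Seating in order: seats 1–12 → #1, #2, #3, #4, #8, #9, #11, #12, #13, #14, #17, #18; alternates → #19, #26, #27.
So alternate 2 is #26.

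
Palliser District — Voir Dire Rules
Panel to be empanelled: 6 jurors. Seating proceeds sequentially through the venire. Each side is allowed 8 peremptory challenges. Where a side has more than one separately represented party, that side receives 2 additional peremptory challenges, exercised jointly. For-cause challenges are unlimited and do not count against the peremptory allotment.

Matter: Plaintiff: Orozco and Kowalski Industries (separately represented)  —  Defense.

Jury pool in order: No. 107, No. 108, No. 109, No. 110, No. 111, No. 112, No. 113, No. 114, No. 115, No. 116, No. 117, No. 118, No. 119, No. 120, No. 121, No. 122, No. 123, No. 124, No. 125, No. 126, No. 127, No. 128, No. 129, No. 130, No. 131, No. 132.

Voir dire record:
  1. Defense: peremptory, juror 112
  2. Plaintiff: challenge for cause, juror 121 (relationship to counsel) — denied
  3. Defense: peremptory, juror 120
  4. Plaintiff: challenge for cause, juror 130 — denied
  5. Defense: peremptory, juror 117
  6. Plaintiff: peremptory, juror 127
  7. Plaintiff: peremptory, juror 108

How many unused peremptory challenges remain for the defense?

Defense allotment: 8.
Defense peremptories used: #112, #120, #117 — 3.
Remaining: 8 − 3 = 5.

5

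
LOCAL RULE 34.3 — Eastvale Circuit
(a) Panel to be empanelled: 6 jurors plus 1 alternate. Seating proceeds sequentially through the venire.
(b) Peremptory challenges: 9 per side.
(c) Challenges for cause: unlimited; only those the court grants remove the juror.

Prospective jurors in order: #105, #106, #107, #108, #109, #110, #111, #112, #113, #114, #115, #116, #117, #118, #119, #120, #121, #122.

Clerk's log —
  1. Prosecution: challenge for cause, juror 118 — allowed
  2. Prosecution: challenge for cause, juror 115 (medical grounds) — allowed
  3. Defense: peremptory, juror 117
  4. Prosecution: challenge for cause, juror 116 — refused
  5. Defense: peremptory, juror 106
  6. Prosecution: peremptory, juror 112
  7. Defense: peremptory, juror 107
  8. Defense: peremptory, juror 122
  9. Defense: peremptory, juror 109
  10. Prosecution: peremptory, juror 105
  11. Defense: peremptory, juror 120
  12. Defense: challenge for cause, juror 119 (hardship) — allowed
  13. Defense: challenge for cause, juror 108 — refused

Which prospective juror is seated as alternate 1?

Removed: #105, #106, #107, #109, #112, #115, #117, #118, #119, #120, #122. (#108, #116 stay — for-cause denied.)
Seating in order: seats 1–6 → #108, #110, #111, #113, #114, #116; alternates → #121.
So alternate 1 is #121.

121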